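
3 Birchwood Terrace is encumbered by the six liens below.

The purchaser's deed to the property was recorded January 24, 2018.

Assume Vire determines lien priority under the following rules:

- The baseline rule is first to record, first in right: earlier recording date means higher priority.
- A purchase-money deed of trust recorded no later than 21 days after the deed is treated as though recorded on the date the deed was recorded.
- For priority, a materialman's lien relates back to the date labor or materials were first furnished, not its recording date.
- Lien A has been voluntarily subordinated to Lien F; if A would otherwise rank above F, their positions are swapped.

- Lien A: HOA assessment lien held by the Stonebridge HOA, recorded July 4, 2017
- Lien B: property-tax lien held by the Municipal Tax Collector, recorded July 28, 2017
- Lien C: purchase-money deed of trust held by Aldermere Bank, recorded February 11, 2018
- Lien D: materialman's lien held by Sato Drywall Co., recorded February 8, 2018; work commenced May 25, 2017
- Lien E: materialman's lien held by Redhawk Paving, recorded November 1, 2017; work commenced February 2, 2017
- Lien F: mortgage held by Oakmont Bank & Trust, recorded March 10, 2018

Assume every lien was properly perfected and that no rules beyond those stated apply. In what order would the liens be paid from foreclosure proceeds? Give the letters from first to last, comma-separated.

E, D, F, B, C, A

Effective dates after the stated exceptions: C was recorded within the 21-day window, so its effective date is the deed date January 24, 2018; D is treated as recorded May 25, 2017, the work-commencement date; E relates back to February 2, 2017 (work commenced).
Sorted by effective date: E (February 2, 2017), D (May 25, 2017), A (July 4, 2017), B (July 28, 2017), C (January 24, 2018), F (March 10, 2018).
The subordination applies — A was senior to F — so A and F swap.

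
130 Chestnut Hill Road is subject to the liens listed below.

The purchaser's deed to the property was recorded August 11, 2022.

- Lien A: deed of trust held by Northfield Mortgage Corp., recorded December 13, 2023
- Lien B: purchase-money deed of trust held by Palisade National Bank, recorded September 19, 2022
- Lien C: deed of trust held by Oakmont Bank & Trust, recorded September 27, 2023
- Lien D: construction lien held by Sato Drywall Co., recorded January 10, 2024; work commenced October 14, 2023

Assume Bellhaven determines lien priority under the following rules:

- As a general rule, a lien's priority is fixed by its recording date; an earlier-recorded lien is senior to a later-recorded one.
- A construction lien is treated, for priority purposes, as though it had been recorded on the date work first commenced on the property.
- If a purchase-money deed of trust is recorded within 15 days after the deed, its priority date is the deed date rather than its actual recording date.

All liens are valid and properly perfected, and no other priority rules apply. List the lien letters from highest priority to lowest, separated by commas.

B, C, D, A

Effective dates after the stated exceptions: B was recorded 39 days after the deed, outside the 15-day window, so it keeps its recording date; D is treated as recorded October 14, 2023, the work-commencement date.
Ordering by effective date: B (September 19, 2022), C (September 27, 2023), D (October 14, 2023), A (December 13, 2023).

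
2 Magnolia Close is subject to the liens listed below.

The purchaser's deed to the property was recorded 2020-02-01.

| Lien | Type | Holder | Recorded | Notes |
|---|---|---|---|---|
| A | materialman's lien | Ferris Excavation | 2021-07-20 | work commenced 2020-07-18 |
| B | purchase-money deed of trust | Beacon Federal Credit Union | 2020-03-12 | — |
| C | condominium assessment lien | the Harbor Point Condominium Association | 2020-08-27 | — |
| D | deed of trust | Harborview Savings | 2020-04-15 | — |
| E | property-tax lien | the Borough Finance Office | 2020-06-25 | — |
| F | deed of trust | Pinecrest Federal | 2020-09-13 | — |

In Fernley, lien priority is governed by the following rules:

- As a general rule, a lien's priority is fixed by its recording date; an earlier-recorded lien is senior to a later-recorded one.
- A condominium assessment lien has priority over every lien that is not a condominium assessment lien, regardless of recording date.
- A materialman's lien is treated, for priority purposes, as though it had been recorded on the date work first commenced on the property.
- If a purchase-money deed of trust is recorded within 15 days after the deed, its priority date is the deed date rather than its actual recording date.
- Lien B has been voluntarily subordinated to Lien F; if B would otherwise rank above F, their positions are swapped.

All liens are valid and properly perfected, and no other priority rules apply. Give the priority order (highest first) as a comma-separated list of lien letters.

C, F, D, E, A, B

Adjusting effective dates: A is treated as recorded 2020-07-18, the work-commencement date; B was recorded 40 days after the deed — beyond 15 days — so no relation-back applies.
As a condominium assessment lien, C is senior to every other lien.
Remaining liens by effective date: B (2020-03-12), D (2020-04-15), E (2020-06-25), A (2020-07-18), F (2020-09-13).
B is senior to F before the subordination, so the two trade places.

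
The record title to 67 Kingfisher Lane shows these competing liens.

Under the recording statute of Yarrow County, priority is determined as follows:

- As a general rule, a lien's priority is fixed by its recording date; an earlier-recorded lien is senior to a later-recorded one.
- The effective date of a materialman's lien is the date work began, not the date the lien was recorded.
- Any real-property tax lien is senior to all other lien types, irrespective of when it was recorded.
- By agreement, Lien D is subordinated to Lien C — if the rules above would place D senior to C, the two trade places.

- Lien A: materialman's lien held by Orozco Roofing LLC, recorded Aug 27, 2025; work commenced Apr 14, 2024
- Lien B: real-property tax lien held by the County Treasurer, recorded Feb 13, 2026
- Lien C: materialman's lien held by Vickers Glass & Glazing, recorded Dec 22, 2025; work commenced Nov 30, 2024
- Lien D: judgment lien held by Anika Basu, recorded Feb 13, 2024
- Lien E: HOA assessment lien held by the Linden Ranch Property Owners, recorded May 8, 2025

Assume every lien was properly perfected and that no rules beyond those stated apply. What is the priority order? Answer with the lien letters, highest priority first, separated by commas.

Effective dates after the stated exceptions: A relates back to Apr 14, 2024 (work commenced); C is treated as recorded Nov 30, 2024, the work-commencement date.
B, as a real-property tax lien, has superpriority and ranks first.
The other liens, earliest effective date first: D (Feb 13, 2024), A (Apr 14, 2024), C (Nov 30, 2024), E (May 8, 2025).
The subordination applies — D was senior to C — so D and C swap.

B, C, A, D, E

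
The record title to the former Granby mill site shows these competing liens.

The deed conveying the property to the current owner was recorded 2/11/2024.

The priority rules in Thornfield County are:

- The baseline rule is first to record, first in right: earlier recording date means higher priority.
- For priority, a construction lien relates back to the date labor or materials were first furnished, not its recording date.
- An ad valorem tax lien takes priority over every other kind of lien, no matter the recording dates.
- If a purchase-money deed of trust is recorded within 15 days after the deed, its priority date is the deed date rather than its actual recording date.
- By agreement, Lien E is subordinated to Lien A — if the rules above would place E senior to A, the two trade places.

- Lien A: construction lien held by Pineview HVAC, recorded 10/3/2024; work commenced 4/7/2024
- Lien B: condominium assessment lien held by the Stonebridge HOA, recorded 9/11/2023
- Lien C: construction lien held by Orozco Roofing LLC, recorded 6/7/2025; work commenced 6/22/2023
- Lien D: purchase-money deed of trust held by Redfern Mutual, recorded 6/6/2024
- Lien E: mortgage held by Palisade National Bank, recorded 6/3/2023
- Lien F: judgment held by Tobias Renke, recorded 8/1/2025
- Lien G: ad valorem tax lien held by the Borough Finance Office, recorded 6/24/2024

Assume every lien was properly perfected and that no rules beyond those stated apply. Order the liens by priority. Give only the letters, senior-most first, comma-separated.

Effective dates after the stated exceptions: A relates back to 4/7/2024 (work commenced); C is treated as recorded 6/22/2023, the work-commencement date; D missed the 15-day window (116 days after the deed), so its recording date stands.
G is an ad valorem tax lien, so it outranks all other liens regardless of date.
Remaining liens by effective date: E (6/3/2023), C (6/22/2023), B (9/11/2023), A (4/7/2024), D (6/6/2024), F (8/1/2025).
The subordination applies — E was senior to A — so E and A swap.

G, A, C, B, E, D, F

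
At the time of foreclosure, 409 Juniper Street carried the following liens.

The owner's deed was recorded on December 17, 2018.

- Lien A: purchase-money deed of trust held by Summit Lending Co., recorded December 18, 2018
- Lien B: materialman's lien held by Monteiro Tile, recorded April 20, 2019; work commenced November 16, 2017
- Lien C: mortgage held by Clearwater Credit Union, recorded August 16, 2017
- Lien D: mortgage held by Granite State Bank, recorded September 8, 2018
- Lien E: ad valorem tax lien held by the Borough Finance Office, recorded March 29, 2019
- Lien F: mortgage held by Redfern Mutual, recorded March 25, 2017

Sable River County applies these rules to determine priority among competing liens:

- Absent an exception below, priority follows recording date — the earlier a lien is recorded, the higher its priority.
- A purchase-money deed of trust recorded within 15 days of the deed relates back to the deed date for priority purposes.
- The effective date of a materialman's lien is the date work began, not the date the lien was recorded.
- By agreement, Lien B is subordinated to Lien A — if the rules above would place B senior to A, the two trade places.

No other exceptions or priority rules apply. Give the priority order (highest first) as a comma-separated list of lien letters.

First, effective dates: A was recorded within the 15-day window, so its effective date is the deed date December 17, 2018; B is treated as recorded November 16, 2017, the work-commencement date.
By effective date, earliest first: F (March 25, 2017), C (August 16, 2017), B (November 16, 2017), D (September 8, 2018), A (December 17, 2018), E (March 29, 2019).
Because B would otherwise rank above A, the subordination swaps them.

F, C, A, D, B, E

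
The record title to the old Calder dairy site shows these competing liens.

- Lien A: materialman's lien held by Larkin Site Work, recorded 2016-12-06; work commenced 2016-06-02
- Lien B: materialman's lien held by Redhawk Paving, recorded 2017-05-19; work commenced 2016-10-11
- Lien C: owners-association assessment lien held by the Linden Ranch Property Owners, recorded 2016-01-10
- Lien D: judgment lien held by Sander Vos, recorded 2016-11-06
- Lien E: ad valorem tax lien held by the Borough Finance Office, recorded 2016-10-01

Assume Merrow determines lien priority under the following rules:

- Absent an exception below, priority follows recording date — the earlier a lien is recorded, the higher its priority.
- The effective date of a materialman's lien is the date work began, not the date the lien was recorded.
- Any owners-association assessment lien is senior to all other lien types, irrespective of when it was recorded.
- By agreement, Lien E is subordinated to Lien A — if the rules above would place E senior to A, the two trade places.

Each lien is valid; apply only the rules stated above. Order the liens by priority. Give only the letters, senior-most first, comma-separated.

C, A, E, B, D

First, effective dates: A relates back to 2016-06-02 (work commenced); B relates back to 2016-10-11 (work commenced).
As an owners-association assessment lien, C is senior to every other lien.
Ordering the rest by effective date: A (2016-06-02), E (2016-10-01), B (2016-10-11), D (2016-11-06).
Since E is not senior to A, the subordination leaves the order unchanged.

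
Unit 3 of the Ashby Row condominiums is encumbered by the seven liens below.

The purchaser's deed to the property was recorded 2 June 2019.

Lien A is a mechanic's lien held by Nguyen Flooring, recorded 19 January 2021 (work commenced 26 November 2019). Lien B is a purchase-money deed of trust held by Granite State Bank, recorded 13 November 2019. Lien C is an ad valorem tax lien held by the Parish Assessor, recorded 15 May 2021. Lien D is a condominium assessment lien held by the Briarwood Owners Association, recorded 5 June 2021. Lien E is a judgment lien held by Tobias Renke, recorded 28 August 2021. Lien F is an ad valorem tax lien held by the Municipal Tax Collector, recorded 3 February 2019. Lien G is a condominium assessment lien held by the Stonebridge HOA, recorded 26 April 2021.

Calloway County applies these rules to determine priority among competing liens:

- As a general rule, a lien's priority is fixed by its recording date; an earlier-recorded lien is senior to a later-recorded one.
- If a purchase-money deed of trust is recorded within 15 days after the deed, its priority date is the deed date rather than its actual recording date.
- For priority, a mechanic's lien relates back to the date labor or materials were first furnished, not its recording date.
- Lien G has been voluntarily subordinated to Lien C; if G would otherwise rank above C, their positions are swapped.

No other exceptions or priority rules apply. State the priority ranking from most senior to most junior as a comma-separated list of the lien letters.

Effective dates after the stated exceptions: A's effective date is 26 November 2019, when work began; B missed the 15-day window (164 days after the deed), so its recording date stands.
By effective date, earliest first: F (3 February 2019), B (13 November 2019), A (26 November 2019), G (26 April 2021), C (15 May 2021), D (5 June 2021), E (28 August 2021).
G would otherwise be senior to C, so under the subordination agreement G and C exchange positions.

F, B, A, C, G, D, E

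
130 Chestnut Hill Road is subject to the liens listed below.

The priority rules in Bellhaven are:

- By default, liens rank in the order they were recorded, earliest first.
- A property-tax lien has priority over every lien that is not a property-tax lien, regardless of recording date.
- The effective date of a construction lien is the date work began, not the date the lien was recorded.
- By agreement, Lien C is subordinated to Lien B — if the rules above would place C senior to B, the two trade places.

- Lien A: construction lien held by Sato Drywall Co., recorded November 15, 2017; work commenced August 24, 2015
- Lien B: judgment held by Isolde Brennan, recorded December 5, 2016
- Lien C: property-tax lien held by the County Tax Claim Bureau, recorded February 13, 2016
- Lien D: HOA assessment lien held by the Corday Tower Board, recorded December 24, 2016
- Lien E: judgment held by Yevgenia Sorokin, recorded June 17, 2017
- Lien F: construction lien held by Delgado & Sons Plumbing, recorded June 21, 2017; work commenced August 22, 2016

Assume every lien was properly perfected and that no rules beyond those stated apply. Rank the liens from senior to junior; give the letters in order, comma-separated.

Effective dates: A is treated as recorded August 24, 2015, the work-commencement date; F's effective date is August 22, 2016, when work began.
C is a property-tax lien and takes priority over every other lien.
The other liens, earliest effective date first: A (August 24, 2015), F (August 22, 2016), B (December 5, 2016), D (December 24, 2016), E (June 17, 2017).
Because C would otherwise rank above B, the subordination swaps them.

B, A, F, C, D, E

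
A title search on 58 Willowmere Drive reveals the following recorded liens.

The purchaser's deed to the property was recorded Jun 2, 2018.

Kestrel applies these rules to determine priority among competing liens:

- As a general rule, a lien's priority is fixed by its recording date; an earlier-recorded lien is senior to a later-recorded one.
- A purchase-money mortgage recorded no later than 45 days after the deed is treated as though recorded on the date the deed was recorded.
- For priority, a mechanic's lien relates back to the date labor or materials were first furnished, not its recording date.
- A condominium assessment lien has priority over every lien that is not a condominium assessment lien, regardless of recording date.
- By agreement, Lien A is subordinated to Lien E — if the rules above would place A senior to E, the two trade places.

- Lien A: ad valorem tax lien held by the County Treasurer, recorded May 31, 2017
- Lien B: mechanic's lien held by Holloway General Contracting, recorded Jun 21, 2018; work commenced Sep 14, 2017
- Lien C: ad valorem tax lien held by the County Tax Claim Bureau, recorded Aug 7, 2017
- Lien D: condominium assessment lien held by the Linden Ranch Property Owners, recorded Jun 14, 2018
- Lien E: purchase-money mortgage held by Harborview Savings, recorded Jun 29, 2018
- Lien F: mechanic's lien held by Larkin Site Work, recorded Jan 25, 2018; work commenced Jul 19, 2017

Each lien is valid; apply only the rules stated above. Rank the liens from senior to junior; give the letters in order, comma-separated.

D, E, F, C, B, A

First, effective dates: B is treated as recorded Sep 14, 2017, the work-commencement date; E's effective date is the deed date, Jun 2, 2018; F's effective date is Jul 19, 2017, when work began.
D is a condominium assessment lien and takes priority over every other lien.
Remaining liens by effective date: A (May 31, 2017), F (Jul 19, 2017), C (Aug 7, 2017), B (Sep 14, 2017), E (Jun 2, 2018).
Because A would otherwise rank above E, the subordination swaps them.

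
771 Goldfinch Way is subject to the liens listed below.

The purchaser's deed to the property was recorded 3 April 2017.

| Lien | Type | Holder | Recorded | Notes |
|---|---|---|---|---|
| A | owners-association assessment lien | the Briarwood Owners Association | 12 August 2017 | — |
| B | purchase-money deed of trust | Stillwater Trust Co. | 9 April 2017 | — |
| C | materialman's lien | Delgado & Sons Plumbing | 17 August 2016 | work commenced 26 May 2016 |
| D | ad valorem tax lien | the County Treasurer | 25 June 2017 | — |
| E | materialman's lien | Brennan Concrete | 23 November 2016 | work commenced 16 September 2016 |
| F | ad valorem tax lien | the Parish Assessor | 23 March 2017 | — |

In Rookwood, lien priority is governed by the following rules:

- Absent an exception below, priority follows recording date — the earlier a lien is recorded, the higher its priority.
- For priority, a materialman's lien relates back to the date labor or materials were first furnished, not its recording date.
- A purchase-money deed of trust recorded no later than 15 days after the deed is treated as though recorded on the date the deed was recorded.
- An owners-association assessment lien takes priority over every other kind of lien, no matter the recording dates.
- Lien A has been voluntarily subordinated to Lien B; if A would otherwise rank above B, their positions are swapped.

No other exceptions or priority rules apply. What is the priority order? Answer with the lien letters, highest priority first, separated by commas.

B, C, E, F, A, D

Effective dates after the stated exceptions: B relates back to the deed date 3 April 2017; C's effective date is 26 May 2016, when work began; E's effective date is 16 September 2016, when work began.
A is an owners-association assessment lien and takes priority over every other lien.
Ordering the rest by effective date: C (26 May 2016), E (16 September 2016), F (23 March 2017), B (3 April 2017), D (25 June 2017).
A is senior to B before the subordination, so the two trade places.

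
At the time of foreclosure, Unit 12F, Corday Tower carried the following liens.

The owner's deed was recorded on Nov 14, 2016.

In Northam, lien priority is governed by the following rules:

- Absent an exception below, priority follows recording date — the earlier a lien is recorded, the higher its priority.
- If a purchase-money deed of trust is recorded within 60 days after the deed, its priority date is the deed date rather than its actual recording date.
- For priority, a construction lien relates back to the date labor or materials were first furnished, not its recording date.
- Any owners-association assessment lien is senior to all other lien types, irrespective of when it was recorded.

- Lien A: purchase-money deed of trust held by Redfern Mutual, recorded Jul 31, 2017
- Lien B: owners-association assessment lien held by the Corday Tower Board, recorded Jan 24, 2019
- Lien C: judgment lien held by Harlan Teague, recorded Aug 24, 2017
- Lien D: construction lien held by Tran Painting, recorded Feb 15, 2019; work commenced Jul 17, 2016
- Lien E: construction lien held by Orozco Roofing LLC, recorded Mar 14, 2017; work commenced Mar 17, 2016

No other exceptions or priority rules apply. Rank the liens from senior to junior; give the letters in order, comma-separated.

Effective dates after the stated exceptions: A missed the 60-day window (259 days after the deed), so its recording date stands; D relates back to Jul 17, 2016 (work commenced); E's effective date is Mar 17, 2016, when work began.
B is an owners-association assessment lien, so it outranks all other liens regardless of date.
Ordering the rest by effective date: E (Mar 17, 2016), D (Jul 17, 2016), A (Jul 31, 2017), C (Aug 24, 2017).

B, E, D, A, C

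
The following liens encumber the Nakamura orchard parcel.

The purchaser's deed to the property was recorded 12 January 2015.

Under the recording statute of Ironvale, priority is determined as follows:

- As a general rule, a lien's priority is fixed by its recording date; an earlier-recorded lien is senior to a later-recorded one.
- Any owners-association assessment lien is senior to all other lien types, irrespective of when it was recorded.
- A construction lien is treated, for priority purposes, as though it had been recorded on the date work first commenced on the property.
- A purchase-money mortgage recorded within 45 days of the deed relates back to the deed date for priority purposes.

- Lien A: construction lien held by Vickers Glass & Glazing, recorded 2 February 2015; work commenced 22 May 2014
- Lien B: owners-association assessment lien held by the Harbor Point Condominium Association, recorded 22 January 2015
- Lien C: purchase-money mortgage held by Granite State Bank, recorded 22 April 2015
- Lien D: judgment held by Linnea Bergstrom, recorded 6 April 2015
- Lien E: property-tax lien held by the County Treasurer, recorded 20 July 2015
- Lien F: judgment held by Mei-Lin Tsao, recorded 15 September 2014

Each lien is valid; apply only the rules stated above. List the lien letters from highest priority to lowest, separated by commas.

First, effective dates: A relates back to 22 May 2014 (work commenced); C was recorded 100 days after the deed, outside the 45-day window, so it keeps its recording date.
B, as an owners-association assessment lien, has superpriority and ranks first.
The other liens, earliest effective date first: A (22 May 2014), F (15 September 2014), D (6 April 2015), C (22 April 2015), E (20 July 2015).

B, A, F, D, C, E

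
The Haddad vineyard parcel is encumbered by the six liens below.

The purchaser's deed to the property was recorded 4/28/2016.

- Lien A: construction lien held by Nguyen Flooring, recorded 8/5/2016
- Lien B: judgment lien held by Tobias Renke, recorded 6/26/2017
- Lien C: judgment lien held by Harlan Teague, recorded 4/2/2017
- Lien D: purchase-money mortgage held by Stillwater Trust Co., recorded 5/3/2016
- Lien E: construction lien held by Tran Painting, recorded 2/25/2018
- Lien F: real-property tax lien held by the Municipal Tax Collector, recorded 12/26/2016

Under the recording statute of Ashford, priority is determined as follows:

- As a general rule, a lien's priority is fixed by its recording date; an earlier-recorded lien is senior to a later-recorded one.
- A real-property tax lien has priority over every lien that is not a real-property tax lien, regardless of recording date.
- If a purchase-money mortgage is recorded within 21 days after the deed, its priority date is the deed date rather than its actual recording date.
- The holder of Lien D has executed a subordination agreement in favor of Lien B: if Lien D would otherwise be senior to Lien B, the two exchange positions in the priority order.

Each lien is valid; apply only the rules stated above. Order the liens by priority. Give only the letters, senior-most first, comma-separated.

Effective dates: D relates back to the deed date 4/28/2016.
F is a real-property tax lien and takes priority over every other lien.
Remaining liens by effective date: D (4/28/2016), A (8/5/2016), C (4/2/2017), B (6/26/2017), E (2/25/2018).
Because D would otherwise rank above B, the subordination swaps them.

F, B, A, C, D, E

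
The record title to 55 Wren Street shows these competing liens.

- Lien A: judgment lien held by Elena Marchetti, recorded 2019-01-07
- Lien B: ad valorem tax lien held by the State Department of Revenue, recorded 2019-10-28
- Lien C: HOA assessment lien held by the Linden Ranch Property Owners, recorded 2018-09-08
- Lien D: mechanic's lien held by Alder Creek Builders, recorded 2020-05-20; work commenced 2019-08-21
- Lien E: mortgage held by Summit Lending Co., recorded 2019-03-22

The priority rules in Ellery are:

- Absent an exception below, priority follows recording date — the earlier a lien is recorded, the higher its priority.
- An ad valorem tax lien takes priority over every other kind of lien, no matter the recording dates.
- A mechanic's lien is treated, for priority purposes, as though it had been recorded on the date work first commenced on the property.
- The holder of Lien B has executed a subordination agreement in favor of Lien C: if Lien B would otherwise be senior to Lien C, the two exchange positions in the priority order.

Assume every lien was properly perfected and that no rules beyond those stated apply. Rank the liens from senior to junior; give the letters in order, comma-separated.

C, B, A, E, D

Effective dates after the stated exceptions: D's effective date is 2019-08-21, when work began.
B is an ad valorem tax lien, so it outranks all other liens regardless of date.
The other liens, earliest effective date first: C (2018-09-08), A (2019-01-07), E (2019-03-22), D (2019-08-21).
B is senior to C before the subordination, so the two trade places.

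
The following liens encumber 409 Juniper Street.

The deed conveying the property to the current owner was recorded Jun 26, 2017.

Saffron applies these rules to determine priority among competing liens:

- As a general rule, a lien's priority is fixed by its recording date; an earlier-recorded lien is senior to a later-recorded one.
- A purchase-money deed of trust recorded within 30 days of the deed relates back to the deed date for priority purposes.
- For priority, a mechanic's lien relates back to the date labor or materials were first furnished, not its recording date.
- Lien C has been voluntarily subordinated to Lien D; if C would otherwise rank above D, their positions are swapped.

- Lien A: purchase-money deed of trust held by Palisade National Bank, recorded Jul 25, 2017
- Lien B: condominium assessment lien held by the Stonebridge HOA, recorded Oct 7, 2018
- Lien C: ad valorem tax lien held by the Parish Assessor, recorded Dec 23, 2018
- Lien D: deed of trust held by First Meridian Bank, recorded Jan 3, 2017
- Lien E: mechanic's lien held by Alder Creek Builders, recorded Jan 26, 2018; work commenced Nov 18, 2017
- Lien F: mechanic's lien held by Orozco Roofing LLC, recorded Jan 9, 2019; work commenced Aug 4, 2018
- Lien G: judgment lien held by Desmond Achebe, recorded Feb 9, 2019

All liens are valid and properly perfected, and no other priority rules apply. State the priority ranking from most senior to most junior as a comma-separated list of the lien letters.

Effective dates: A's effective date is the deed date, Jun 26, 2017; E's effective date is Nov 18, 2017, when work began; F's effective date is Aug 4, 2018, when work began.
Ordering by effective date: D (Jan 3, 2017), A (Jun 26, 2017), E (Nov 18, 2017), F (Aug 4, 2018), B (Oct 7, 2018), C (Dec 23, 2018), G (Feb 9, 2019).
Since C is not senior to D, the subordination leaves the order unchanged.

D, A, E, F, B, C, G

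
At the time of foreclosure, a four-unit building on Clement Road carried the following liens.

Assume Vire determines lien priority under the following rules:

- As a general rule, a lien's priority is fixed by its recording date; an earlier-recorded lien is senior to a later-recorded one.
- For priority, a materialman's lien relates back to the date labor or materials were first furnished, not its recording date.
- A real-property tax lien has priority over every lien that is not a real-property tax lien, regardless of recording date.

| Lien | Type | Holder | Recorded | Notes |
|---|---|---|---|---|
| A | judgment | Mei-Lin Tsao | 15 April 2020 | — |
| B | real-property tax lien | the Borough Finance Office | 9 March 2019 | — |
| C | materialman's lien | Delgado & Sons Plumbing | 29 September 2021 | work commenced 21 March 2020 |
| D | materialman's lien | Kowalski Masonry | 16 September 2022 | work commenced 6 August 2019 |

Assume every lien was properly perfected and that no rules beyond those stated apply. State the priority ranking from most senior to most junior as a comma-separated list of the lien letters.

B, D, C, A

Effective dates after the stated exceptions: C relates back to 21 March 2020 (work commenced); D is treated as recorded 6 August 2019, the work-commencement date.
B, as a real-property tax lien, has superpriority and ranks first.
Among the remaining liens, by effective date: D (6 August 2019), C (21 March 2020), A (15 April 2020).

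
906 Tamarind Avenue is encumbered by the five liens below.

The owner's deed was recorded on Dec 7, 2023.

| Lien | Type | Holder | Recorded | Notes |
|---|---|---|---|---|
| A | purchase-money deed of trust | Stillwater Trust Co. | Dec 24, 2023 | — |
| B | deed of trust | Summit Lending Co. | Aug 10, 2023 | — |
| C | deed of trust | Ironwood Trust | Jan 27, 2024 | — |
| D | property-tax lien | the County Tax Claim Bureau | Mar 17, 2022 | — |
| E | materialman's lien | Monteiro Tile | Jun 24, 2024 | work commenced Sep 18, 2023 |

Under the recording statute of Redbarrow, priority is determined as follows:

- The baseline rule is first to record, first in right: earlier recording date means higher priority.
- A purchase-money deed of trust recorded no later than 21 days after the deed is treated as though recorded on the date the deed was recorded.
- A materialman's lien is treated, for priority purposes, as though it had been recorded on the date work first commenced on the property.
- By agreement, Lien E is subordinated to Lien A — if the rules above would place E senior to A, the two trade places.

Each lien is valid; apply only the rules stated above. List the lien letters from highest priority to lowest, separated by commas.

D, B, A, E, C

Effective dates after the stated exceptions: A's effective date is the deed date, Dec 7, 2023; E's effective date is Sep 18, 2023, when work began.
Ordering by effective date: D (Mar 17, 2022), B (Aug 10, 2023), E (Sep 18, 2023), A (Dec 7, 2023), C (Jan 27, 2024).
E is senior to A before the subordination, so the two trade places.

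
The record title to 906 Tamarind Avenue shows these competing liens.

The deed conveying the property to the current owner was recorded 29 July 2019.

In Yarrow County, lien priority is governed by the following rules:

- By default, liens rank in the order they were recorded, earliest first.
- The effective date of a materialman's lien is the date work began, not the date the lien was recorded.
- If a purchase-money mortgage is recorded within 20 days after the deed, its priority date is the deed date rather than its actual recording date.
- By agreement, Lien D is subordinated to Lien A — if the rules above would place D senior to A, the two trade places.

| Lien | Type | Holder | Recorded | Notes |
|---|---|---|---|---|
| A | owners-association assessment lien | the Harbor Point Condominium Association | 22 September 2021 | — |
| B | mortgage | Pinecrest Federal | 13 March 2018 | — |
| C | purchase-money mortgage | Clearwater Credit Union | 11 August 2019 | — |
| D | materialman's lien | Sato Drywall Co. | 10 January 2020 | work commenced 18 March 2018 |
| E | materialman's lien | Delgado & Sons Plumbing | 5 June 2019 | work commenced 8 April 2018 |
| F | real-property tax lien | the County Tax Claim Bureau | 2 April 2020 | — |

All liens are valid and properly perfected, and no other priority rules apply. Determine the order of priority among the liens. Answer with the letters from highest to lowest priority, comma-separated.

B, A, E, C, F, D

Adjusting effective dates: C's effective date is the deed date, 29 July 2019; D relates back to 18 March 2018 (work commenced); E's effective date is 8 April 2018, when work began.
Sorted by effective date: B (13 March 2018), D (18 March 2018), E (8 April 2018), C (29 July 2019), F (2 April 2020), A (22 September 2021).
D is senior to A before the subordination, so the two trade places.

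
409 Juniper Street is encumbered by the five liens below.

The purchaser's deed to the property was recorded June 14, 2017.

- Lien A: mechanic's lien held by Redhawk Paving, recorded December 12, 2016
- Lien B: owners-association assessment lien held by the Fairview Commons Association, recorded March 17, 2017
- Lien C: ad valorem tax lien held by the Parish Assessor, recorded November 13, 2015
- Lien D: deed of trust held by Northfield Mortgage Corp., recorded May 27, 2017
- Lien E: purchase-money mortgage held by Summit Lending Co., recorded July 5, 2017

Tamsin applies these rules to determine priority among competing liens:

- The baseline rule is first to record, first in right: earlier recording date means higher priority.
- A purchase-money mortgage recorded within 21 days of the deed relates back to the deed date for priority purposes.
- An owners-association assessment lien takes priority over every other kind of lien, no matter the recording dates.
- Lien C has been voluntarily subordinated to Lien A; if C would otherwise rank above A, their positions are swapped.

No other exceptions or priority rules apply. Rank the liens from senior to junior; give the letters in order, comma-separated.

Effective dates after the stated exceptions: E was recorded within the 21-day window, so its effective date is the deed date June 14, 2017.
B is an owners-association assessment lien and takes priority over every other lien.
Among the remaining liens, by effective date: C (November 13, 2015), A (December 12, 2016), D (May 27, 2017), E (June 14, 2017).
Because C would otherwise rank above A, the subordination swaps them.

B, A, C, D, E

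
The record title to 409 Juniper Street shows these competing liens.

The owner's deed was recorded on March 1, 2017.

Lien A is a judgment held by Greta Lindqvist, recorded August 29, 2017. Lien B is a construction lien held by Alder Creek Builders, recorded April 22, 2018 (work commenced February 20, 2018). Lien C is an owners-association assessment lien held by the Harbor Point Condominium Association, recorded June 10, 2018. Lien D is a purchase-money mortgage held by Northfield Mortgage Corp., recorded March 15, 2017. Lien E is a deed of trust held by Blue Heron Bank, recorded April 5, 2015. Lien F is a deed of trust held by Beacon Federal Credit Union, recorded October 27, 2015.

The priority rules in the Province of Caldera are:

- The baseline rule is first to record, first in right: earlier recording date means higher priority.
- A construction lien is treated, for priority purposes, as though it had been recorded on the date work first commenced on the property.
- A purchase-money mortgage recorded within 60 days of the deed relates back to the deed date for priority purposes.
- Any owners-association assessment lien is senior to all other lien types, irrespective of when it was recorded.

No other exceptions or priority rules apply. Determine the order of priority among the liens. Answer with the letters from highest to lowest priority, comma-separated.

C, E, F, D, A, B

Effective dates after the stated exceptions: B relates back to February 20, 2018 (work commenced); D's effective date is the deed date, March 1, 2017.
C is an owners-association assessment lien, so it outranks all other liens regardless of date.
Remaining liens by effective date: E (April 5, 2015), F (October 27, 2015), D (March 1, 2017), A (August 29, 2017), B (February 20, 2018).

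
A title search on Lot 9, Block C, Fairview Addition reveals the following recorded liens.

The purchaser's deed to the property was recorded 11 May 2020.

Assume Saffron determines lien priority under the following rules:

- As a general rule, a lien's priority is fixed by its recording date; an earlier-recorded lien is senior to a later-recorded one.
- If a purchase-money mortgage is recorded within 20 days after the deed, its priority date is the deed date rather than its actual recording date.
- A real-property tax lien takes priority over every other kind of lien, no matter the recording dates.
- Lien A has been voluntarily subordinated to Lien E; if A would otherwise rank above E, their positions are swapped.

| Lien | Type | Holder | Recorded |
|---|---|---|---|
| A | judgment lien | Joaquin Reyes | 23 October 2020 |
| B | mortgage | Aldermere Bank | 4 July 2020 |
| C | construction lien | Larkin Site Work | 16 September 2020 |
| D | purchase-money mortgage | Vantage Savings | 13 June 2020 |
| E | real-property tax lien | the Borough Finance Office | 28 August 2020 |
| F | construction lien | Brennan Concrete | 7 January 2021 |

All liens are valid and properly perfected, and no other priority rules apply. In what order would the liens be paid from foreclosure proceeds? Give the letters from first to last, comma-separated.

Adjusting effective dates: D missed the 20-day window (33 days after the deed), so its recording date stands.
E is a real-property tax lien, so it outranks all other liens regardless of date.
Ordering the rest by effective date: D (13 June 2020), B (4 July 2020), C (16 September 2020), A (23 October 2020), F (7 January 2021).
Since A is not senior to E, the subordination leaves the order unchanged.

E, D, B, C, A, F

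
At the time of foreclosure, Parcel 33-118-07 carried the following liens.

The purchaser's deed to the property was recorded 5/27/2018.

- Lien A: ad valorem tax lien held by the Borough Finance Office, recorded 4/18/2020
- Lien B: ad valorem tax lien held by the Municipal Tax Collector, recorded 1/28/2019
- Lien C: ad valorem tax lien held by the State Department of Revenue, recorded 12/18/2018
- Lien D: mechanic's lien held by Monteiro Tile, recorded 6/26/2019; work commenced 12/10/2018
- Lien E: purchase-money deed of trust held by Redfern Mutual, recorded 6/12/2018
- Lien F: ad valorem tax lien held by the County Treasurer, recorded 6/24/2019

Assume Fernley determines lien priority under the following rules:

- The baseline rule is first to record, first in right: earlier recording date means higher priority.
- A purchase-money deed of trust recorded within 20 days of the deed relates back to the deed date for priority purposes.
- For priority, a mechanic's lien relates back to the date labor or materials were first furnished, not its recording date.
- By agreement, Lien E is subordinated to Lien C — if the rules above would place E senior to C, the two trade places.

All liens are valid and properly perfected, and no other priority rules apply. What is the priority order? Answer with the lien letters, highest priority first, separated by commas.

C, D, E, B, F, A

Effective dates after the stated exceptions: D relates back to 12/10/2018 (work commenced); E relates back to the deed date 5/27/2018.
Sorted by effective date: E (5/27/2018), D (12/10/2018), C (12/18/2018), B (1/28/2019), F (6/24/2019), A (4/18/2020).
E would otherwise be senior to C, so under the subordination agreement E and C exchange positions.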